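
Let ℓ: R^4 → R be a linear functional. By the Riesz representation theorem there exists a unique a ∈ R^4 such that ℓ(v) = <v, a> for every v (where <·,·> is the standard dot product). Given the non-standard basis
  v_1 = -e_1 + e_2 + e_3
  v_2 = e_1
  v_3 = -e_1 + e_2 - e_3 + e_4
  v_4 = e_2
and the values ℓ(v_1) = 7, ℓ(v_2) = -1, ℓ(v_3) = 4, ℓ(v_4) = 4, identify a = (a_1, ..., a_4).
a = (-1, 4, 2, 1)

Write a = (a_1, ..., a_4) in the standard basis. For each basis vector v_i, ℓ(v_i) = <v_i, a> is a linear equation in the a_j's. Collect the n equations into a matrix system V a = ℓ, where row i of V is v_i (expressed in the standard basis). Since V is invertible (lower-triangular with 1s on the diagonal, up to permutation), solve by back-substitution:
  V =
[[-1, 1, 1, 0],
 [1, 0, 0, 0],
 [-1, 1, -1, 1],
 [0, 1, 0, 0]]
  V a = (7, -1, 4, 4)
Solving gives a = (-1, 4, 2, 1).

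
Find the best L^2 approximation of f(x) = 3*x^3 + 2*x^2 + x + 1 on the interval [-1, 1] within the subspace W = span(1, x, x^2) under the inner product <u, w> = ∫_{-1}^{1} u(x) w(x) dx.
g(x) = 2*x^2 + 14*x/5 + 1

The best approximation g ∈ W is the orthogonal projection of f onto W. Writing g = a_0 + a_1 x + a_2 x^2, the coefficients solve the normal equations G · a = b where
  G_{ij} = <φ_i, φ_j> and b_i = <f, φ_i>, with φ_0 = 1, φ_1 = x, φ_2 = x^2.
G =
  [2, 0, 2/3]
  [0, 2/3, 0]
  [2/3, 0, 2/5],
b = (10/3, 28/15, 22/15).
Solving gives a_0 = 1, a_1 = 14/5, a_2 = 2, so
  g(x) = 2*x^2 + 14*x/5 + 1.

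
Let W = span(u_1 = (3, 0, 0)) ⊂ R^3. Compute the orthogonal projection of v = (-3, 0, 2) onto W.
proj_W(v) = (-3, 0, 0)

Set up U = [u_1 | ... | u_1] ∈ R^(3×1). The projector onto W = col(U) is P = U (U^T U)^(-1) U^T.
Compute U^T U =
  [9],
and U^T v = (-9).
Solve U^T U · c = U^T v for the coefficients: c = (-1). The projection is proj_W(v) = U c.
Check: (v - proj_W(v)) · u_1 = 0  (should be 0).
Result: proj_W(v) = (-3, 0, 0).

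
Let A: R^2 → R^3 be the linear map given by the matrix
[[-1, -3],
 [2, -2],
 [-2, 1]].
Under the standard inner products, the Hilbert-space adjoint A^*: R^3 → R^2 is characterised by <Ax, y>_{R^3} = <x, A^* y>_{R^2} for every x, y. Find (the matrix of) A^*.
A^* = A^T =
[[-1, 2, -2],
 [-3, -2, 1]]

For real matrices with standard dot products, the defining identity <Ax, y> = <x, A^* y> gives (Ax)^T y = x^T (A^*) y, i.e. x^T A^T y = x^T (A^*) y. Since this holds for all x, y, we must have A^* = A^T. Therefore
A^* =
[[-1, 2, -2],
 [-3, -2, 1]].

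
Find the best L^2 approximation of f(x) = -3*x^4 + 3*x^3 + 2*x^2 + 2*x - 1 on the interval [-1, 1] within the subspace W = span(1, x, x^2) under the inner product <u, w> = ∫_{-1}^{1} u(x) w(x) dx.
g(x) = -4*x^2/7 + 19*x/5 - 26/35

The best approximation g ∈ W is the orthogonal projection of f onto W. Writing g = a_0 + a_1 x + a_2 x^2, the coefficients solve the normal equations G · a = b where
  G_{ij} = <φ_i, φ_j> and b_i = <f, φ_i>, with φ_0 = 1, φ_1 = x, φ_2 = x^2.
G =
  [2, 0, 2/3]
  [0, 2/3, 0]
  [2/3, 0, 2/5],
b = (-28/15, 38/15, -76/105).
Solving gives a_0 = -26/35, a_1 = 19/5, a_2 = -4/7, so
  g(x) = -4*x^2/7 + 19*x/5 - 26/35.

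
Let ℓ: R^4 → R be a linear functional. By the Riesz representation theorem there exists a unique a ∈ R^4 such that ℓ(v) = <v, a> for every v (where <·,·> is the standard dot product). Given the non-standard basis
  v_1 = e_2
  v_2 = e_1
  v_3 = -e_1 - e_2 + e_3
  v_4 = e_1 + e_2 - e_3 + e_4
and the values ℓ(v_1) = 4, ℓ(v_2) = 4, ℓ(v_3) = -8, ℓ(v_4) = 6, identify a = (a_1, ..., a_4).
a = (4, 4, 0, -2)

Write a = (a_1, ..., a_4) in the standard basis. For each basis vector v_i, ℓ(v_i) = <v_i, a> is a linear equation in the a_j's. Collect the n equations into a matrix system V a = ℓ, where row i of V is v_i (expressed in the standard basis). Since V is invertible (lower-triangular with 1s on the diagonal, up to permutation), solve by back-substitution:
  V =
[[0, 1, 0, 0],
 [1, 0, 0, 0],
 [-1, -1, 1, 0],
 [1, 1, -1, 1]]
  V a = (4, 4, -8, 6)
Solving gives a = (4, 4, 0, -2).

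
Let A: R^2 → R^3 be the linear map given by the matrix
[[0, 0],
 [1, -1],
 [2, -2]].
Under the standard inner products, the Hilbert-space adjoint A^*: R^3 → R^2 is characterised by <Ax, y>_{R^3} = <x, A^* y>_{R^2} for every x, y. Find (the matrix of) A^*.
A^* = A^T =
[[0, 1, 2],
 [0, -1, -2]]

For real matrices with standard dot products, the defining identity <Ax, y> = <x, A^* y> gives (Ax)^T y = x^T (A^*) y, i.e. x^T A^T y = x^T (A^*) y. Since this holds for all x, y, we must have A^* = A^T. Therefore
A^* =
[[0, 1, 2],
 [0, -1, -2]].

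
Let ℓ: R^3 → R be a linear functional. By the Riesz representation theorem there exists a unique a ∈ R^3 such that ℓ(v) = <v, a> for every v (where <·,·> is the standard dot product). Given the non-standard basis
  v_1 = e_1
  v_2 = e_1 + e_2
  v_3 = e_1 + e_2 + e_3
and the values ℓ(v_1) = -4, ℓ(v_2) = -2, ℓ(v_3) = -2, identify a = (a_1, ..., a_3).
a = (-4, 2, 0)

Write a = (a_1, ..., a_3) in the standard basis. For each basis vector v_i, ℓ(v_i) = <v_i, a> is a linear equation in the a_j's. Collect the n equations into a matrix system V a = ℓ, where row i of V is v_i (expressed in the standard basis). Since V is invertible (lower-triangular with 1s on the diagonal, up to permutation), solve by back-substitution:
  V =
[[1, 0, 0],
 [1, 1, 0],
 [1, 1, 1]]
  V a = (-4, -2, -2)
Solving gives a = (-4, 2, 0).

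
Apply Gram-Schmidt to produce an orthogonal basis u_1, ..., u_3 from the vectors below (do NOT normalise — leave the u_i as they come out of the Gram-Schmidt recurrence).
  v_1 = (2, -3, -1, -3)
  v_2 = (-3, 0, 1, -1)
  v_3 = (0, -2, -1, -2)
Orthogonal basis:
  u_1 = (2, -3, -1, -3)
  u_2 = (-61/23, -12/23, 19/23, -35/23)
  u_3 = (-23/79, -11/79, -55/79, 14/79)

Apply the Gram-Schmidt recurrence
  u_1 = v_1
  u_i = v_i − Σ_{j<i} ((v_i · u_j) / (u_j · u_j)) · u_j.

Step by step this gives:
  u_1 = (2, -3, -1, -3)
  u_2 = (-61/23, -12/23, 19/23, -35/23)
  u_3 = (-23/79, -11/79, -55/79, 14/79)

Orthogonality check:
  u_2 · u_1 = 0 (should be 0)
  u_3 · u_1 = 0 (should be 0)
  u_3 · u_2 = 0 (should be 0)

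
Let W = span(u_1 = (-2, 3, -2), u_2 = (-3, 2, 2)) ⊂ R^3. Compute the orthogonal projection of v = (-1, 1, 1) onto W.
proj_W(v) = (-11/9, 7/9, 8/9)

Set up U = [u_1 | ... | u_2] ∈ R^(3×2). The projector onto W = col(U) is P = U (U^T U)^(-1) U^T.
Compute U^T U =
  [17, 8]
  [8, 17],
and U^T v = (3, 7).
Solve U^T U · c = U^T v for the coefficients: c = (-1/45, 19/45). The projection is proj_W(v) = U c.
Check: (v - proj_W(v)) · u_1 = 0  (should be 0).
Check: (v - proj_W(v)) · u_2 = 0  (should be 0).
Result: proj_W(v) = (-11/9, 7/9, 8/9).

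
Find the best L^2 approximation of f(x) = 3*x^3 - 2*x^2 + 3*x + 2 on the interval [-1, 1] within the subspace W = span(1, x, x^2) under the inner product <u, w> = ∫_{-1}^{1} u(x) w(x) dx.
g(x) = -2*x^2 + 24*x/5 + 2

The best approximation g ∈ W is the orthogonal projection of f onto W. Writing g = a_0 + a_1 x + a_2 x^2, the coefficients solve the normal equations G · a = b where
  G_{ij} = <φ_i, φ_j> and b_i = <f, φ_i>, with φ_0 = 1, φ_1 = x, φ_2 = x^2.
G =
  [2, 0, 2/3]
  [0, 2/3, 0]
  [2/3, 0, 2/5],
b = (8/3, 16/5, 8/15).
Solving gives a_0 = 2, a_1 = 24/5, a_2 = -2, so
  g(x) = -2*x^2 + 24*x/5 + 2.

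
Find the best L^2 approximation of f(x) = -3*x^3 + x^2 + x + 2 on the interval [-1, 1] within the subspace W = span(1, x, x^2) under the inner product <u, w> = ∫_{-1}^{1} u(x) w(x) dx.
g(x) = x^2 - 4*x/5 + 2

The best approximation g ∈ W is the orthogonal projection of f onto W. Writing g = a_0 + a_1 x + a_2 x^2, the coefficients solve the normal equations G · a = b where
  G_{ij} = <φ_i, φ_j> and b_i = <f, φ_i>, with φ_0 = 1, φ_1 = x, φ_2 = x^2.
G =
  [2, 0, 2/3]
  [0, 2/3, 0]
  [2/3, 0, 2/5],
b = (14/3, -8/15, 26/15).
Solving gives a_0 = 2, a_1 = -4/5, a_2 = 1, so
  g(x) = x^2 - 4*x/5 + 2.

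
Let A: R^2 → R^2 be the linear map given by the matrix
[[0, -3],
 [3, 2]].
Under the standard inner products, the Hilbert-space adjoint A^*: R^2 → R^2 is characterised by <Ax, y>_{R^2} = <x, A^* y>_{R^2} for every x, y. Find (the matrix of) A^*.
A^* = A^T =
[[0, 3],
 [-3, 2]]

For real matrices with standard dot products, the defining identity <Ax, y> = <x, A^* y> gives (Ax)^T y = x^T (A^*) y, i.e. x^T A^T y = x^T (A^*) y. Since this holds for all x, y, we must have A^* = A^T. Therefore
A^* =
[[0, 3],
 [-3, 2]].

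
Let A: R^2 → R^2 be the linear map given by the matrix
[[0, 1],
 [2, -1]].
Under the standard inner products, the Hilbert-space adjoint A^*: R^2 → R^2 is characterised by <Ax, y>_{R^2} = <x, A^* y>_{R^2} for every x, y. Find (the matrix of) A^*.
A^* = A^T =
[[0, 2],
 [1, -1]]

For real matrices with standard dot products, the defining identity <Ax, y> = <x, A^* y> gives (Ax)^T y = x^T (A^*) y, i.e. x^T A^T y = x^T (A^*) y. Since this holds for all x, y, we must have A^* = A^T. Therefore
A^* =
[[0, 2],
 [1, -1]].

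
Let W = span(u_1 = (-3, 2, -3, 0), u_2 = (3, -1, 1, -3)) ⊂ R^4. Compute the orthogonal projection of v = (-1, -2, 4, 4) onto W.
proj_W(v) = (9/122, -98/61, 389/122, 285/61)

Set up U = [u_1 | ... | u_2] ∈ R^(4×2). The projector onto W = col(U) is P = U (U^T U)^(-1) U^T.
Compute U^T U =
  [22, -14]
  [-14, 20],
and U^T v = (-13, -9).
Solve U^T U · c = U^T v for the coefficients: c = (-193/122, -95/61). The projection is proj_W(v) = U c.
Check: (v - proj_W(v)) · u_1 = 0  (should be 0).
Check: (v - proj_W(v)) · u_2 = 0  (should be 0).
Result: proj_W(v) = (9/122, -98/61, 389/122, 285/61).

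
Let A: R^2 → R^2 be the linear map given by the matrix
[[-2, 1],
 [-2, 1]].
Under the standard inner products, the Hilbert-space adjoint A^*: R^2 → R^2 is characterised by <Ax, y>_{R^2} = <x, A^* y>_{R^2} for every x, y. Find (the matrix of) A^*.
A^* = A^T =
[[-2, -2],
 [1, 1]]

For real matrices with standard dot products, the defining identity <Ax, y> = <x, A^* y> gives (Ax)^T y = x^T (A^*) y, i.e. x^T A^T y = x^T (A^*) y. Since this holds for all x, y, we must have A^* = A^T. Therefore
A^* =
[[-2, -2],
 [1, 1]].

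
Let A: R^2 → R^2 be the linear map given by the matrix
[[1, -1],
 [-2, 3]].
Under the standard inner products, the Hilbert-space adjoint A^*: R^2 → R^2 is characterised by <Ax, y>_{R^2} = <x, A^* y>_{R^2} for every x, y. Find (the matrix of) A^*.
A^* = A^T =
[[1, -2],
 [-1, 3]]

For real matrices with standard dot products, the defining identity <Ax, y> = <x, A^* y> gives (Ax)^T y = x^T (A^*) y, i.e. x^T A^T y = x^T (A^*) y. Since this holds for all x, y, we must have A^* = A^T. Therefore
A^* =
[[1, -2],
 [-1, 3]].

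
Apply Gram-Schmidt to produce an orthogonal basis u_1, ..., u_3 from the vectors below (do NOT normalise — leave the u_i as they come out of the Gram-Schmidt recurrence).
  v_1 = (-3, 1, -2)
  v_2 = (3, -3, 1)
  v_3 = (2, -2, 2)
Orthogonal basis:
  u_1 = (-3, 1, -2)
  u_2 = (0, -2, -1)
  u_3 = (-4/7, -12/35, 24/35)

Apply the Gram-Schmidt recurrence
  u_1 = v_1
  u_i = v_i − Σ_{j<i} ((v_i · u_j) / (u_j · u_j)) · u_j.

Step by step this gives:
  u_1 = (-3, 1, -2)
  u_2 = (0, -2, -1)
  u_3 = (-4/7, -12/35, 24/35)

Orthogonality check:
  u_2 · u_1 = 0 (should be 0)
  u_3 · u_1 = 0 (should be 0)
  u_3 · u_2 = 0 (should be 0)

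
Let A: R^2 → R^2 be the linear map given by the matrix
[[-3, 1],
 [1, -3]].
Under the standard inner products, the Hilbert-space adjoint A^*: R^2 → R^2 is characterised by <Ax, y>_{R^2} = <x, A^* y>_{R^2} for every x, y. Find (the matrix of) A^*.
A^* = A^T =
[[-3, 1],
 [1, -3]]

For real matrices with standard dot products, the defining identity <Ax, y> = <x, A^* y> gives (Ax)^T y = x^T (A^*) y, i.e. x^T A^T y = x^T (A^*) y. Since this holds for all x, y, we must have A^* = A^T. Therefore
A^* =
[[-3, 1],
 [1, -3]].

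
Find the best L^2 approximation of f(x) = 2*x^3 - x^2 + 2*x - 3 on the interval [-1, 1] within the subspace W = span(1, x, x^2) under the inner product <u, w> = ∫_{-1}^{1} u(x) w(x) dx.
g(x) = -x^2 + 16*x/5 - 3

The best approximation g ∈ W is the orthogonal projection of f onto W. Writing g = a_0 + a_1 x + a_2 x^2, the coefficients solve the normal equations G · a = b where
  G_{ij} = <φ_i, φ_j> and b_i = <f, φ_i>, with φ_0 = 1, φ_1 = x, φ_2 = x^2.
G =
  [2, 0, 2/3]
  [0, 2/3, 0]
  [2/3, 0, 2/5],
b = (-20/3, 32/15, -12/5).
Solving gives a_0 = -3, a_1 = 16/5, a_2 = -1, so
  g(x) = -x^2 + 16*x/5 - 3.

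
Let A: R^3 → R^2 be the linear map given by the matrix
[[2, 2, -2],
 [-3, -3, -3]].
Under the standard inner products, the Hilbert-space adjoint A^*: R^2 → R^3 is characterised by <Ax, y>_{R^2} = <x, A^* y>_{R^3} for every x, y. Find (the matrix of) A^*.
A^* = A^T =
[[2, -3],
 [2, -3],
 [-2, -3]]

For real matrices with standard dot products, the defining identity <Ax, y> = <x, A^* y> gives (Ax)^T y = x^T (A^*) y, i.e. x^T A^T y = x^T (A^*) y. Since this holds for all x, y, we must have A^* = A^T. Therefore
A^* =
[[2, -3],
 [2, -3],
 [-2, -3]].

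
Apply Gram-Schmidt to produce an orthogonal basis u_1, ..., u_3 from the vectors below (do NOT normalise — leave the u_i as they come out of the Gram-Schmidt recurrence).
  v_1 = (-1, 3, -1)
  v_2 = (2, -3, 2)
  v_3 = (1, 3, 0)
Orthogonal basis:
  u_1 = (-1, 3, -1)
  u_2 = (9/11, 6/11, 9/11)
  u_3 = (1/2, 0, -1/2)

Apply the Gram-Schmidt recurrence
  u_1 = v_1
  u_i = v_i − Σ_{j<i} ((v_i · u_j) / (u_j · u_j)) · u_j.

Step by step this gives:
  u_1 = (-1, 3, -1)
  u_2 = (9/11, 6/11, 9/11)
  u_3 = (1/2, 0, -1/2)

Orthogonality check:
  u_2 · u_1 = 0 (should be 0)
  u_3 · u_1 = 0 (should be 0)
  u_3 · u_2 = 0 (should be 0)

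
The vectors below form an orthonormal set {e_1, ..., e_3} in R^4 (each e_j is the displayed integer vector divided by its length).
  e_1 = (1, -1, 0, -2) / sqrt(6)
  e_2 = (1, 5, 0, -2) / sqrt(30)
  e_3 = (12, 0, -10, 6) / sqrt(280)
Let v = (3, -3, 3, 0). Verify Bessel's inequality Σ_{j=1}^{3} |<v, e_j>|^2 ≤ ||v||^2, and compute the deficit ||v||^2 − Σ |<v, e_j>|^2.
Σ |<v, e_j>|^2 = 153/14; ||v||^2 = 27; deficit = 225/14

Write each e_j = u_j / sqrt(<u_j, u_j>) where u_j is the displayed integer vector. Then <v, e_j> = <v, u_j> / sqrt(<u_j, u_j>), so |<v, e_j>|^2 = <v, u_j>^2 / <u_j, u_j>.
Coefficients: <v, e_1> = 6/sqrt(6), <v, e_2> = -12/sqrt(30), <v, e_3> = 6/sqrt(280).
Square and sum: Σ |<v, e_j>|^2 = 153/14.
Compute ||v||^2 = v·v = 27.
Deficit = 27 − 153/14 = 225/14 ≥ 0, confirming Bessel's inequality. (The deficit equals ||v − Σ <v,e_j> e_j||^2, the squared distance from v to span{e_j}.)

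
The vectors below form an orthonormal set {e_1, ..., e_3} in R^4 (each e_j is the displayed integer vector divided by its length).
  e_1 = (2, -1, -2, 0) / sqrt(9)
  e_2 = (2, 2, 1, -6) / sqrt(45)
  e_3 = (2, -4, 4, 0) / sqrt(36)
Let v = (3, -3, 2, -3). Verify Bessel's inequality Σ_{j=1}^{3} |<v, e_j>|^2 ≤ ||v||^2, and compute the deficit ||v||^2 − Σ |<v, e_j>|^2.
Σ |<v, e_j>|^2 = 274/9; ||v||^2 = 31; deficit = 5/9

Write each e_j = u_j / sqrt(<u_j, u_j>) where u_j is the displayed integer vector. Then <v, e_j> = <v, u_j> / sqrt(<u_j, u_j>), so |<v, e_j>|^2 = <v, u_j>^2 / <u_j, u_j>.
Coefficients: <v, e_1> = 5/sqrt(9), <v, e_2> = 20/sqrt(45), <v, e_3> = 26/sqrt(36).
Square and sum: Σ |<v, e_j>|^2 = 274/9.
Compute ||v||^2 = v·v = 31.
Deficit = 31 − 274/9 = 5/9 ≥ 0, confirming Bessel's inequality. (The deficit equals ||v − Σ <v,e_j> e_j||^2, the squared distance from v to span{e_j}.)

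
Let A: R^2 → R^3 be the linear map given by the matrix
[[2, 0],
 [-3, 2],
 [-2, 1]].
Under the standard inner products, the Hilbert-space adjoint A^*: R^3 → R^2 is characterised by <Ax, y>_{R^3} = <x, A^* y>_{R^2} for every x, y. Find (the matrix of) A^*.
A^* = A^T =
[[2, -3, -2],
 [0, 2, 1]]

For real matrices with standard dot products, the defining identity <Ax, y> = <x, A^* y> gives (Ax)^T y = x^T (A^*) y, i.e. x^T A^T y = x^T (A^*) y. Since this holds for all x, y, we must have A^* = A^T. Therefore
A^* =
[[2, -3, -2],
 [0, 2, 1]].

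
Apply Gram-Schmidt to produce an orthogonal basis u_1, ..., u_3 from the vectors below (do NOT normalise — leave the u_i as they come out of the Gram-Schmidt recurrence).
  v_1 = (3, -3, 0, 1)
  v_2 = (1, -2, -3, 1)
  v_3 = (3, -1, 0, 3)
Orthogonal basis:
  u_1 = (3, -3, 0, 1)
  u_2 = (-11/19, -8/19, -3, 9/19)
  u_3 = (118/185, 254/185, 6/185, 408/185)

Apply the Gram-Schmidt recurrence
  u_1 = v_1
  u_i = v_i − Σ_{j<i} ((v_i · u_j) / (u_j · u_j)) · u_j.

Step by step this gives:
  u_1 = (3, -3, 0, 1)
  u_2 = (-11/19, -8/19, -3, 9/19)
  u_3 = (118/185, 254/185, 6/185, 408/185)

Orthogonality check:
  u_2 · u_1 = 0 (should be 0)
  u_3 · u_1 = 0 (should be 0)
  u_3 · u_2 = 0 (should be 0)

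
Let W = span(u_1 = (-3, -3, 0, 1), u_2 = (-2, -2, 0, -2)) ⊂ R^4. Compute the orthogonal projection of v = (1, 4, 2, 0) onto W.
proj_W(v) = (5/2, 5/2, 0, 0)

Set up U = [u_1 | ... | u_2] ∈ R^(4×2). The projector onto W = col(U) is P = U (U^T U)^(-1) U^T.
Compute U^T U =
  [19, 10]
  [10, 12],
and U^T v = (-15, -10).
Solve U^T U · c = U^T v for the coefficients: c = (-5/8, -5/16). The projection is proj_W(v) = U c.
Check: (v - proj_W(v)) · u_1 = 0  (should be 0).
Check: (v - proj_W(v)) · u_2 = 0  (should be 0).
Result: proj_W(v) = (5/2, 5/2, 0, 0).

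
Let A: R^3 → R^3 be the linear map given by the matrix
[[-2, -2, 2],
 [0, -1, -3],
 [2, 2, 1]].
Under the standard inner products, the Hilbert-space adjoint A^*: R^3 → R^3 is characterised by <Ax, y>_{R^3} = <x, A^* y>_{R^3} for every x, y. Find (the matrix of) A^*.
A^* = A^T =
[[-2, 0, 2],
 [-2, -1, 2],
 [2, -3, 1]]

For real matrices with standard dot products, the defining identity <Ax, y> = <x, A^* y> gives (Ax)^T y = x^T (A^*) y, i.e. x^T A^T y = x^T (A^*) y. Since this holds for all x, y, we must have A^* = A^T. Therefore
A^* =
[[-2, 0, 2],
 [-2, -1, 2],
 [2, -3, 1]].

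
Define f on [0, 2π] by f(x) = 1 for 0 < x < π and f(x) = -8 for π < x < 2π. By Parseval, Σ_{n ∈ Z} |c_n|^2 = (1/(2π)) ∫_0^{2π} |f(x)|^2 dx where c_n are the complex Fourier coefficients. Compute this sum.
Σ |c_n|^2 = 65/2

Parseval equates the L^2 energy of f (normalised by 1/(2π)) with the ℓ^2 sum of its Fourier coefficients: (1/(2π)) ∫_0^{2π} |f|^2 = Σ |c_n|^2.
Compute the left side: (1/(2π)) [∫_0^π 1^2 dx + ∫_π^{2π} (-8)^2 dx] = (1/(2π)) · (1π + 64π) = (1 + 64)/2 = 65/2.
So Σ_{n ∈ Z} |c_n|^2 = 65/2.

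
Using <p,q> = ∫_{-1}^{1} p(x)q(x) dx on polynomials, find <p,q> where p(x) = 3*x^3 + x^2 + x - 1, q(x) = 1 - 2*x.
<p,q> = -76/15

Expand the product: p(x)·q(x) = -6*x^4 + x^3 - x^2 + 3*x - 1.
∫_{-1}^{1} of each monomial x^k gives [2/(k+1) if k even, 0 if k odd]. Integrating term-by-term (or equivalently evaluating the antiderivative F(x) = -6*x^5/5 + x^4/4 - x^3/3 + 3*x^2/2 - x at the endpoints):
  F(1) − F(−1) = -47/60 − (257/60) = -76/15.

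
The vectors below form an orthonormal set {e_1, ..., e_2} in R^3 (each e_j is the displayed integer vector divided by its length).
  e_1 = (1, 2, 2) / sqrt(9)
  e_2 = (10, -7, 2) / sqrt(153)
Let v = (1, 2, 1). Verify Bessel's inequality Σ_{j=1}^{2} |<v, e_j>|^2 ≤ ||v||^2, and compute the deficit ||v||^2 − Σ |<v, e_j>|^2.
Σ |<v, e_j>|^2 = 93/17; ||v||^2 = 6; deficit = 9/17

Write each e_j = u_j / sqrt(<u_j, u_j>) where u_j is the displayed integer vector. Then <v, e_j> = <v, u_j> / sqrt(<u_j, u_j>), so |<v, e_j>|^2 = <v, u_j>^2 / <u_j, u_j>.
Coefficients: <v, e_1> = 7/sqrt(9), <v, e_2> = -2/sqrt(153).
Square and sum: Σ |<v, e_j>|^2 = 93/17.
Compute ||v||^2 = v·v = 6.
Deficit = 6 − 93/17 = 9/17 ≥ 0, confirming Bessel's inequality. (The deficit equals ||v − Σ <v,e_j> e_j||^2, the squared distance from v to span{e_j}.)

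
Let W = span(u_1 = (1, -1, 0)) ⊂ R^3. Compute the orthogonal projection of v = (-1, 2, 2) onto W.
proj_W(v) = (-3/2, 3/2, 0)

Set up U = [u_1 | ... | u_1] ∈ R^(3×1). The projector onto W = col(U) is P = U (U^T U)^(-1) U^T.
Compute U^T U =
  [2],
and U^T v = (-3).
Solve U^T U · c = U^T v for the coefficients: c = (-3/2). The projection is proj_W(v) = U c.
Check: (v - proj_W(v)) · u_1 = 0  (should be 0).
Result: proj_W(v) = (-3/2, 3/2, 0).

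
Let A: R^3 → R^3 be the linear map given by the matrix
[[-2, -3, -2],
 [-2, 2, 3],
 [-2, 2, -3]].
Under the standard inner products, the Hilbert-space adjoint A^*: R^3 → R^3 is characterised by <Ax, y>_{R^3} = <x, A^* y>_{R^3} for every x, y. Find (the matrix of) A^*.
A^* = A^T =
[[-2, -2, -2],
 [-3, 2, 2],
 [-2, 3, -3]]

For real matrices with standard dot products, the defining identity <Ax, y> = <x, A^* y> gives (Ax)^T y = x^T (A^*) y, i.e. x^T A^T y = x^T (A^*) y. Since this holds for all x, y, we must have A^* = A^T. Therefore
A^* =
[[-2, -2, -2],
 [-3, 2, 2],
 [-2, 3, -3]].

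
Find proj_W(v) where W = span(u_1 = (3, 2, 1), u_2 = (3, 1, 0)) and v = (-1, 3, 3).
proj_W(v) = (-18/19, 54/19, 60/19)

Set up U = [u_1 | ... | u_2] ∈ R^(3×2). The projector onto W = col(U) is P = U (U^T U)^(-1) U^T.
Compute U^T U =
  [14, 11]
  [11, 10],
and U^T v = (6, 0).
Solve U^T U · c = U^T v for the coefficients: c = (60/19, -66/19). The projection is proj_W(v) = U c.
Check: (v - proj_W(v)) · u_1 = 0  (should be 0).
Check: (v - proj_W(v)) · u_2 = 0  (should be 0).
Result: proj_W(v) = (-18/19, 54/19, 60/19).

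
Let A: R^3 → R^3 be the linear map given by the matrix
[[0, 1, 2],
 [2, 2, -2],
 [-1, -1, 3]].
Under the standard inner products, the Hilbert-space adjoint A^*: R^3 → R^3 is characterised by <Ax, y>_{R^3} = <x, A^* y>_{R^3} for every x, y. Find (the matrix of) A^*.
A^* = A^T =
[[0, 2, -1],
 [1, 2, -1],
 [2, -2, 3]]

For real matrices with standard dot products, the defining identity <Ax, y> = <x, A^* y> gives (Ax)^T y = x^T (A^*) y, i.e. x^T A^T y = x^T (A^*) y. Since this holds for all x, y, we must have A^* = A^T. Therefore
A^* =
[[0, 2, -1],
 [1, 2, -1],
 [2, -2, 3]].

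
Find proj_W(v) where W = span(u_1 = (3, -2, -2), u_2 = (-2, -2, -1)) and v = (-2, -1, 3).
proj_W(v) = (-124/51, 26/51, 43/51)

Set up U = [u_1 | ... | u_2] ∈ R^(3×2). The projector onto W = col(U) is P = U (U^T U)^(-1) U^T.
Compute U^T U =
  [17, 0]
  [0, 9],
and U^T v = (-10, 3).
Solve U^T U · c = U^T v for the coefficients: c = (-10/17, 1/3). The projection is proj_W(v) = U c.
Check: (v - proj_W(v)) · u_1 = 0  (should be 0).
Check: (v - proj_W(v)) · u_2 = 0  (should be 0).
Result: proj_W(v) = (-124/51, 26/51, 43/51).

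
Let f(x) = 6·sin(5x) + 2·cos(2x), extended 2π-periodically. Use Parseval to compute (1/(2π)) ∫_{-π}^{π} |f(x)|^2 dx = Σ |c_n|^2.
Σ |c_n|^2 = 20

Expand |f|^2 and use orthogonality of {sin(nx), cos(mx)} on [-π, π]:
  ∫_{-π}^{π} sin(nx)^2 dx = π, ∫ cos(mx)^2 dx = π, and cross terms integrate to 0.
So ∫_{-π}^{π} f(x)^2 dx = 6^2 · π + 2^2 · π = (36 + 4)π.
Divide by 2π: (36 + 4)/2 = 20.
By Parseval, this equals Σ |c_n|^2.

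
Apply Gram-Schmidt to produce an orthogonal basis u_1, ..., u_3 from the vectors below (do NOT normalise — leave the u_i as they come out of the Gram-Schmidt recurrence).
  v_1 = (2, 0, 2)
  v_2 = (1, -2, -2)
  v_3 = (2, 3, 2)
Orthogonal basis:
  u_1 = (2, 0, 2)
  u_2 = (3/2, -2, -3/2)
  u_3 = (18/17, 27/17, -18/17)

Apply the Gram-Schmidt recurrence
  u_1 = v_1
  u_i = v_i − Σ_{j<i} ((v_i · u_j) / (u_j · u_j)) · u_j.

Step by step this gives:
  u_1 = (2, 0, 2)
  u_2 = (3/2, -2, -3/2)
  u_3 = (18/17, 27/17, -18/17)

Orthogonality check:
  u_2 · u_1 = 0 (should be 0)
  u_3 · u_1 = 0 (should be 0)
  u_3 · u_2 = 0 (should be 0)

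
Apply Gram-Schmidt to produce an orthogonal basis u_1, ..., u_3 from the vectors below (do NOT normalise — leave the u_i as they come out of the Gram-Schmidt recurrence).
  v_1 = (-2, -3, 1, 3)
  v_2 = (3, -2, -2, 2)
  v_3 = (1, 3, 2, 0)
Orthogonal basis:
  u_1 = (-2, -3, 1, 3)
  u_2 = (77/23, -34/23, -50/23, 34/23)
  u_3 = (520/467, 668/467, 845/467, 733/467)

Apply the Gram-Schmidt recurrence
  u_1 = v_1
  u_i = v_i − Σ_{j<i} ((v_i · u_j) / (u_j · u_j)) · u_j.

Step by step this gives:
  u_1 = (-2, -3, 1, 3)
  u_2 = (77/23, -34/23, -50/23, 34/23)
  u_3 = (520/467, 668/467, 845/467, 733/467)

Orthogonality check:
  u_2 · u_1 = 0 (should be 0)
  u_3 · u_1 = 0 (should be 0)
  u_3 · u_2 = 0 (should be 0)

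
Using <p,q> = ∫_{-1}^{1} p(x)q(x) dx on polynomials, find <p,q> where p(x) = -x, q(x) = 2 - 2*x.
<p,q> = 4/3

Expand the product: p(x)·q(x) = 2*x^2 - 2*x.
∫_{-1}^{1} of each monomial x^k gives [2/(k+1) if k even, 0 if k odd]. Integrating term-by-term (or equivalently evaluating the antiderivative F(x) = 2*x^3/3 - x^2 at the endpoints):
  F(1) − F(−1) = -1/3 − (-5/3) = 4/3.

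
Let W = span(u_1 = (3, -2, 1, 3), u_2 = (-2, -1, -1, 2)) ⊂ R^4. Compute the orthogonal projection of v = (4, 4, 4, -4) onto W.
proj_W(v) = (1048/229, 580/229, 532/229, -1144/229)

Set up U = [u_1 | ... | u_2] ∈ R^(4×2). The projector onto W = col(U) is P = U (U^T U)^(-1) U^T.
Compute U^T U =
  [23, 1]
  [1, 10],
and U^T v = (-4, -24).
Solve U^T U · c = U^T v for the coefficients: c = (-16/229, -548/229). The projection is proj_W(v) = U c.
Check: (v - proj_W(v)) · u_1 = 0  (should be 0).
Check: (v - proj_W(v)) · u_2 = 0  (should be 0).
Result: proj_W(v) = (1048/229, 580/229, 532/229, -1144/229).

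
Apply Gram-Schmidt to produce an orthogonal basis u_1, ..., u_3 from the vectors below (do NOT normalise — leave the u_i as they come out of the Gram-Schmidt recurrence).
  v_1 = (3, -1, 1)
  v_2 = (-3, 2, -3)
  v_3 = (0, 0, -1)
Orthogonal basis:
  u_1 = (3, -1, 1)
  u_2 = (9/11, 8/11, -19/11)
  u_3 = (-3/46, -9/23, -9/46)

Apply the Gram-Schmidt recurrence
  u_1 = v_1
  u_i = v_i − Σ_{j<i} ((v_i · u_j) / (u_j · u_j)) · u_j.

Step by step this gives:
  u_1 = (3, -1, 1)
  u_2 = (9/11, 8/11, -19/11)
  u_3 = (-3/46, -9/23, -9/46)

Orthogonality check:
  u_2 · u_1 = 0 (should be 0)
  u_3 · u_1 = 0 (should be 0)
  u_3 · u_2 = 0 (should be 0)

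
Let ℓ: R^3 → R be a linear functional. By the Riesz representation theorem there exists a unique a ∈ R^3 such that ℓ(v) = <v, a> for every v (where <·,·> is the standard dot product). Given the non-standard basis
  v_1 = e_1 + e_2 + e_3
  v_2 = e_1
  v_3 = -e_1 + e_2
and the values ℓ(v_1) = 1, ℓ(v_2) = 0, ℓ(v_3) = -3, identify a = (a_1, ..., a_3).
a = (0, -3, 4)

Write a = (a_1, ..., a_3) in the standard basis. For each basis vector v_i, ℓ(v_i) = <v_i, a> is a linear equation in the a_j's. Collect the n equations into a matrix system V a = ℓ, where row i of V is v_i (expressed in the standard basis). Since V is invertible (lower-triangular with 1s on the diagonal, up to permutation), solve by back-substitution:
  V =
[[1, 1, 1],
 [1, 0, 0],
 [-1, 1, 0]]
  V a = (1, 0, -3)
Solving gives a = (0, -3, 4).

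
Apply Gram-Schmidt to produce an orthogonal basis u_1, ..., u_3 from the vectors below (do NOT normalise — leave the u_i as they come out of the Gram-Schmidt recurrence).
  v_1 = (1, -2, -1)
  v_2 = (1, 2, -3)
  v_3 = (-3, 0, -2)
Orthogonal basis:
  u_1 = (1, -2, -1)
  u_2 = (1, 2, -3)
  u_3 = (-64/21, -16/21, -32/21)

Apply the Gram-Schmidt recurrence
  u_1 = v_1
  u_i = v_i − Σ_{j<i} ((v_i · u_j) / (u_j · u_j)) · u_j.

Step by step this gives:
  u_1 = (1, -2, -1)
  u_2 = (1, 2, -3)
  u_3 = (-64/21, -16/21, -32/21)

Orthogonality check:
  u_2 · u_1 = 0 (should be 0)
  u_3 · u_1 = 0 (should be 0)
  u_3 · u_2 = 0 (should be 0)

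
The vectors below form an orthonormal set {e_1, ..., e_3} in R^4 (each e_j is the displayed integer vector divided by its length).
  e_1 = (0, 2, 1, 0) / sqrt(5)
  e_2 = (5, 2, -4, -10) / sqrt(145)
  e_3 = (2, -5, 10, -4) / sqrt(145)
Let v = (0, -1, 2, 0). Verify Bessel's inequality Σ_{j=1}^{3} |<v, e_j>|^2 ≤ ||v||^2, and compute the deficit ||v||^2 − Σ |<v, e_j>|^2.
Σ |<v, e_j>|^2 = 5; ||v||^2 = 5; deficit = 0

Write each e_j = u_j / sqrt(<u_j, u_j>) where u_j is the displayed integer vector. Then <v, e_j> = <v, u_j> / sqrt(<u_j, u_j>), so |<v, e_j>|^2 = <v, u_j>^2 / <u_j, u_j>.
Coefficients: <v, e_1> = 0/sqrt(5), <v, e_2> = -10/sqrt(145), <v, e_3> = 25/sqrt(145).
Square and sum: Σ |<v, e_j>|^2 = 5.
Compute ||v||^2 = v·v = 5.
Deficit = 5 − 5 = 0 ≥ 0, confirming Bessel's inequality. (The deficit equals ||v − Σ <v,e_j> e_j||^2, the squared distance from v to span{e_j}.)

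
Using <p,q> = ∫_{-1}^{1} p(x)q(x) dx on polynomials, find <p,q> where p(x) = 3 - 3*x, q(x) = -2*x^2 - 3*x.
<p,q> = 2

Expand the product: p(x)·q(x) = 6*x^3 + 3*x^2 - 9*x.
∫_{-1}^{1} of each monomial x^k gives [2/(k+1) if k even, 0 if k odd]. Integrating term-by-term (or equivalently evaluating the antiderivative F(x) = 3*x^4/2 + x^3 - 9*x^2/2 at the endpoints):
  F(1) − F(−1) = -2 − (-4) = 2.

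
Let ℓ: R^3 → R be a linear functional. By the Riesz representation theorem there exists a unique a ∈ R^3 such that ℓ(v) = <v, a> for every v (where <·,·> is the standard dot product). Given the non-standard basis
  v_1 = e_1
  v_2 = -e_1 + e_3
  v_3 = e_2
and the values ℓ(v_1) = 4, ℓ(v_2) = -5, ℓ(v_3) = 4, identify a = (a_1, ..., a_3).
a = (4, 4, -1)

Write a = (a_1, ..., a_3) in the standard basis. For each basis vector v_i, ℓ(v_i) = <v_i, a> is a linear equation in the a_j's. Collect the n equations into a matrix system V a = ℓ, where row i of V is v_i (expressed in the standard basis). Since V is invertible (lower-triangular with 1s on the diagonal, up to permutation), solve by back-substitution:
  V =
[[1, 0, 0],
 [-1, 0, 1],
 [0, 1, 0]]
  V a = (4, -5, 4)
Solving gives a = (4, 4, -1).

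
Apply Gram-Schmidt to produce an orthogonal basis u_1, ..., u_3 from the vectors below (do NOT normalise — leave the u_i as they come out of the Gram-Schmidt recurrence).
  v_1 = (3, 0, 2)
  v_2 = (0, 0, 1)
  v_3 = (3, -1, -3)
Orthogonal basis:
  u_1 = (3, 0, 2)
  u_2 = (-6/13, 0, 9/13)
  u_3 = (0, -1, 0)

Apply the Gram-Schmidt recurrence
  u_1 = v_1
  u_i = v_i − Σ_{j<i} ((v_i · u_j) / (u_j · u_j)) · u_j.

Step by step this gives:
  u_1 = (3, 0, 2)
  u_2 = (-6/13, 0, 9/13)
  u_3 = (0, -1, 0)

Orthogonality check:
  u_2 · u_1 = 0 (should be 0)
  u_3 · u_1 = 0 (should be 0)
  u_3 · u_2 = 0 (should be 0)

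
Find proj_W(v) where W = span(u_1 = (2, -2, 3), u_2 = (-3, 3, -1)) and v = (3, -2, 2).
proj_W(v) = (5/2, -5/2, 2)

Set up U = [u_1 | ... | u_2] ∈ R^(3×2). The projector onto W = col(U) is P = U (U^T U)^(-1) U^T.
Compute U^T U =
  [17, -15]
  [-15, 19],
and U^T v = (16, -17).
Solve U^T U · c = U^T v for the coefficients: c = (1/2, -1/2). The projection is proj_W(v) = U c.
Check: (v - proj_W(v)) · u_1 = 0  (should be 0).
Check: (v - proj_W(v)) · u_2 = 0  (should be 0).
Result: proj_W(v) = (5/2, -5/2, 2).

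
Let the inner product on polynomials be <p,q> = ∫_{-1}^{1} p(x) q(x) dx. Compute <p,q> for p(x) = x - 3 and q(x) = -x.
<p,q> = -2/3

Expand the product: p(x)·q(x) = -x^2 + 3*x.
∫_{-1}^{1} of each monomial x^k gives [2/(k+1) if k even, 0 if k odd]. Integrating term-by-term (or equivalently evaluating the antiderivative F(x) = -x^3/3 + 3*x^2/2 at the endpoints):
  F(1) − F(−1) = 7/6 − (11/6) = -2/3.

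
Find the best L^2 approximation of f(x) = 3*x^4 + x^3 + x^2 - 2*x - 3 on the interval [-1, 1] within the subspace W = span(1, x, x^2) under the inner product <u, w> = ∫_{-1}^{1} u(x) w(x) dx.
g(x) = 25*x^2/7 - 7*x/5 - 114/35

The best approximation g ∈ W is the orthogonal projection of f onto W. Writing g = a_0 + a_1 x + a_2 x^2, the coefficients solve the normal equations G · a = b where
  G_{ij} = <φ_i, φ_j> and b_i = <f, φ_i>, with φ_0 = 1, φ_1 = x, φ_2 = x^2.
G =
  [2, 0, 2/3]
  [0, 2/3, 0]
  [2/3, 0, 2/5],
b = (-62/15, -14/15, -26/35).
Solving gives a_0 = -114/35, a_1 = -7/5, a_2 = 25/7, so
  g(x) = 25*x^2/7 - 7*x/5 - 114/35.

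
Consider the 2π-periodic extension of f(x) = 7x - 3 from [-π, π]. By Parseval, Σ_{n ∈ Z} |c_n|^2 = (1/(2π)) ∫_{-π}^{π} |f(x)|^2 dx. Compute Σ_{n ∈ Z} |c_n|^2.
Σ |c_n|^2 = 49π^2/3 + 9

Expand and integrate term by term over [-π, π]:
  ∫ (7x)^2 dx = 49·(2π^3/3); ∫ 2·7·(-3)·x dx = 0 (odd integrand); ∫ (-3)^2 dx = 9·2π.
So (1/(2π)) ∫_{-π}^{π} (7x - 3)^2 dx = 49π^2/3 + 9 = 49π^2/3 + 9.
Parseval ⇒ Σ |c_n|^2 = 49π^2/3 + 9.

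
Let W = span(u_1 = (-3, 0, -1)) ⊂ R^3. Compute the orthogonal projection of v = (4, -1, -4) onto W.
proj_W(v) = (12/5, 0, 4/5)

Set up U = [u_1 | ... | u_1] ∈ R^(3×1). The projector onto W = col(U) is P = U (U^T U)^(-1) U^T.
Compute U^T U =
  [10],
and U^T v = (-8).
Solve U^T U · c = U^T v for the coefficients: c = (-4/5). The projection is proj_W(v) = U c.
Check: (v - proj_W(v)) · u_1 = 0  (should be 0).
Result: proj_W(v) = (12/5, 0, 4/5).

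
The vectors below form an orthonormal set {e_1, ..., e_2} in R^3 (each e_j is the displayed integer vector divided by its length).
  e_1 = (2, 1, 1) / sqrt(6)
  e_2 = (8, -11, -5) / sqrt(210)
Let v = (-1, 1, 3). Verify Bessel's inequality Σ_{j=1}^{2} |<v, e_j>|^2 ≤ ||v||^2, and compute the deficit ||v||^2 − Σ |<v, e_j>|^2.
Σ |<v, e_j>|^2 = 216/35; ||v||^2 = 11; deficit = 169/35

Write each e_j = u_j / sqrt(<u_j, u_j>) where u_j is the displayed integer vector. Then <v, e_j> = <v, u_j> / sqrt(<u_j, u_j>), so |<v, e_j>|^2 = <v, u_j>^2 / <u_j, u_j>.
Coefficients: <v, e_1> = 2/sqrt(6), <v, e_2> = -34/sqrt(210).
Square and sum: Σ |<v, e_j>|^2 = 216/35.
Compute ||v||^2 = v·v = 11.
Deficit = 11 − 216/35 = 169/35 ≥ 0, confirming Bessel's inequality. (The deficit equals ||v − Σ <v,e_j> e_j||^2, the squared distance from v to span{e_j}.)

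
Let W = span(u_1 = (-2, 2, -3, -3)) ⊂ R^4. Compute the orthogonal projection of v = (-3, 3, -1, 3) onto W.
proj_W(v) = (-6/13, 6/13, -9/13, -9/13)

Set up U = [u_1 | ... | u_1] ∈ R^(4×1). The projector onto W = col(U) is P = U (U^T U)^(-1) U^T.
Compute U^T U =
  [26],
and U^T v = (6).
Solve U^T U · c = U^T v for the coefficients: c = (3/13). The projection is proj_W(v) = U c.
Check: (v - proj_W(v)) · u_1 = 0  (should be 0).
Result: proj_W(v) = (-6/13, 6/13, -9/13, -9/13).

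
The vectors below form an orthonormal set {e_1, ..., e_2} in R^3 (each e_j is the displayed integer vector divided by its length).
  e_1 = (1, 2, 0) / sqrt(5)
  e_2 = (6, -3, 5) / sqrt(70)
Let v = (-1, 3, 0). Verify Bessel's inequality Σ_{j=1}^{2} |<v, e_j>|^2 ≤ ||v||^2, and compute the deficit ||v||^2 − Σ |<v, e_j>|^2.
Σ |<v, e_j>|^2 = 115/14; ||v||^2 = 10; deficit = 25/14

Write each e_j = u_j / sqrt(<u_j, u_j>) where u_j is the displayed integer vector. Then <v, e_j> = <v, u_j> / sqrt(<u_j, u_j>), so |<v, e_j>|^2 = <v, u_j>^2 / <u_j, u_j>.
Coefficients: <v, e_1> = 5/sqrt(5), <v, e_2> = -15/sqrt(70).
Square and sum: Σ |<v, e_j>|^2 = 115/14.
Compute ||v||^2 = v·v = 10.
Deficit = 10 − 115/14 = 25/14 ≥ 0, confirming Bessel's inequality. (The deficit equals ||v − Σ <v,e_j> e_j||^2, the squared distance from v to span{e_j}.)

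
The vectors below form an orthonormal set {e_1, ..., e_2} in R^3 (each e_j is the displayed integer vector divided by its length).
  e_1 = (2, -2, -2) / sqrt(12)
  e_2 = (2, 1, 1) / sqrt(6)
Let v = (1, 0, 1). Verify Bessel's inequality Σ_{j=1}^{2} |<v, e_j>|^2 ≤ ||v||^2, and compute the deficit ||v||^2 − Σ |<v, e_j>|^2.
Σ |<v, e_j>|^2 = 3/2; ||v||^2 = 2; deficit = 1/2

Write each e_j = u_j / sqrt(<u_j, u_j>) where u_j is the displayed integer vector. Then <v, e_j> = <v, u_j> / sqrt(<u_j, u_j>), so |<v, e_j>|^2 = <v, u_j>^2 / <u_j, u_j>.
Coefficients: <v, e_1> = 0/sqrt(12), <v, e_2> = 3/sqrt(6).
Square and sum: Σ |<v, e_j>|^2 = 3/2.
Compute ||v||^2 = v·v = 2.
Deficit = 2 − 3/2 = 1/2 ≥ 0, confirming Bessel's inequality. (The deficit equals ||v − Σ <v,e_j> e_j||^2, the squared distance from v to span{e_j}.)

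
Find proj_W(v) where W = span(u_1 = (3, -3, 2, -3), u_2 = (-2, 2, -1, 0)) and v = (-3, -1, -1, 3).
proj_W(v) = (-1, 1, -1, 3)

Set up U = [u_1 | ... | u_2] ∈ R^(4×2). The projector onto W = col(U) is P = U (U^T U)^(-1) U^T.
Compute U^T U =
  [31, -14]
  [-14, 9],
and U^T v = (-17, 5).
Solve U^T U · c = U^T v for the coefficients: c = (-1, -1). The projection is proj_W(v) = U c.
Check: (v - proj_W(v)) · u_1 = 0  (should be 0).
Check: (v - proj_W(v)) · u_2 = 0  (should be 0).
Result: proj_W(v) = (-1, 1, -1, 3).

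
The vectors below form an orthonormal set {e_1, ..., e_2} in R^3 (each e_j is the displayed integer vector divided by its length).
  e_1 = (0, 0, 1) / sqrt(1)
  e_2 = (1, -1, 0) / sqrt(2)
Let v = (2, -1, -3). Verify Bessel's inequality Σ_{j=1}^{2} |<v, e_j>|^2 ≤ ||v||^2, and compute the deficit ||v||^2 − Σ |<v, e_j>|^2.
Σ |<v, e_j>|^2 = 27/2; ||v||^2 = 14; deficit = 1/2

Write each e_j = u_j / sqrt(<u_j, u_j>) where u_j is the displayed integer vector. Then <v, e_j> = <v, u_j> / sqrt(<u_j, u_j>), so |<v, e_j>|^2 = <v, u_j>^2 / <u_j, u_j>.
Coefficients: <v, e_1> = -3/sqrt(1), <v, e_2> = 3/sqrt(2).
Square and sum: Σ |<v, e_j>|^2 = 27/2.
Compute ||v||^2 = v·v = 14.
Deficit = 14 − 27/2 = 1/2 ≥ 0, confirming Bessel's inequality. (The deficit equals ||v − Σ <v,e_j> e_j||^2, the squared distance from v to span{e_j}.)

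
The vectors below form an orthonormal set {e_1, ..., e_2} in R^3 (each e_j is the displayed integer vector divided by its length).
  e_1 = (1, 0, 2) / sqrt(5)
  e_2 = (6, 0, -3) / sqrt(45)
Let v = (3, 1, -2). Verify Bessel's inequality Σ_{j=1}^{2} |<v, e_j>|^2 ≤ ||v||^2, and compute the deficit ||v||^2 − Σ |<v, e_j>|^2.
Σ |<v, e_j>|^2 = 13; ||v||^2 = 14; deficit = 1

Write each e_j = u_j / sqrt(<u_j, u_j>) where u_j is the displayed integer vector. Then <v, e_j> = <v, u_j> / sqrt(<u_j, u_j>), so |<v, e_j>|^2 = <v, u_j>^2 / <u_j, u_j>.
Coefficients: <v, e_1> = -1/sqrt(5), <v, e_2> = 24/sqrt(45).
Square and sum: Σ |<v, e_j>|^2 = 13.
Compute ||v||^2 = v·v = 14.
Deficit = 14 − 13 = 1 ≥ 0, confirming Bessel's inequality. (The deficit equals ||v − Σ <v,e_j> e_j||^2, the squared distance from v to span{e_j}.)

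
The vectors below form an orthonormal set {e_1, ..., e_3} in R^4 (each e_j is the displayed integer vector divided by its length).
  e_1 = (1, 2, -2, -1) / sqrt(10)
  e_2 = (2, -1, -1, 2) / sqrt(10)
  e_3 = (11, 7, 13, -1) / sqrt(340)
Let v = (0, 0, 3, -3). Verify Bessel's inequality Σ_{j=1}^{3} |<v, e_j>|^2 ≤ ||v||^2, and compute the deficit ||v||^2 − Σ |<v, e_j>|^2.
Σ |<v, e_j>|^2 = 1206/85; ||v||^2 = 18; deficit = 324/85

Write each e_j = u_j / sqrt(<u_j, u_j>) where u_j is the displayed integer vector. Then <v, e_j> = <v, u_j> / sqrt(<u_j, u_j>), so |<v, e_j>|^2 = <v, u_j>^2 / <u_j, u_j>.
Coefficients: <v, e_1> = -3/sqrt(10), <v, e_2> = -9/sqrt(10), <v, e_3> = 42/sqrt(340).
Square and sum: Σ |<v, e_j>|^2 = 1206/85.
Compute ||v||^2 = v·v = 18.
Deficit = 18 − 1206/85 = 324/85 ≥ 0, confirming Bessel's inequality. (The deficit equals ||v − Σ <v,e_j> e_j||^2, the squared distance from v to span{e_j}.)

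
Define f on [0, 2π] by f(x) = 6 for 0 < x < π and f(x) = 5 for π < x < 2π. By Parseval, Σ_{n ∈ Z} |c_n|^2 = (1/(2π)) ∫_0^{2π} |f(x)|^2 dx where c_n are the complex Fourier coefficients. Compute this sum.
Σ |c_n|^2 = 61/2

Parseval equates the L^2 energy of f (normalised by 1/(2π)) with the ℓ^2 sum of its Fourier coefficients: (1/(2π)) ∫_0^{2π} |f|^2 = Σ |c_n|^2.
Compute the left side: (1/(2π)) [∫_0^π 6^2 dx + ∫_π^{2π} 5^2 dx] = (1/(2π)) · (36π + 25π) = (36 + 25)/2 = 61/2.
So Σ_{n ∈ Z} |c_n|^2 = 61/2.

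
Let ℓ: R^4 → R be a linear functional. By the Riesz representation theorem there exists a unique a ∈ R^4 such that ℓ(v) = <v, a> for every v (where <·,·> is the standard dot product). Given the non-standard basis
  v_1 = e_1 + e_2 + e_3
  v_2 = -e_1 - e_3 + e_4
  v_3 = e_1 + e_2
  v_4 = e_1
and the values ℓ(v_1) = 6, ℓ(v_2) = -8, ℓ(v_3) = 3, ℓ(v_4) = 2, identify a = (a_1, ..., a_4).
a = (2, 1, 3, -3)

Write a = (a_1, ..., a_4) in the standard basis. For each basis vector v_i, ℓ(v_i) = <v_i, a> is a linear equation in the a_j's. Collect the n equations into a matrix system V a = ℓ, where row i of V is v_i (expressed in the standard basis). Since V is invertible (lower-triangular with 1s on the diagonal, up to permutation), solve by back-substitution:
  V =
[[1, 1, 1, 0],
 [-1, 0, -1, 1],
 [1, 1, 0, 0],
 [1, 0, 0, 0]]
  V a = (6, -8, 3, 2)
Solving gives a = (2, 1, 3, -3).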